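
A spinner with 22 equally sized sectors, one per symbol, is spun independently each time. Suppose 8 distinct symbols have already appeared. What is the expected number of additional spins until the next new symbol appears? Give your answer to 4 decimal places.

1.5714

Each spin yields a new symbol with probability (22-8)/22 = 14/22, so the wait is geometric with mean 22/14.
E = 22/14 = 1.57143.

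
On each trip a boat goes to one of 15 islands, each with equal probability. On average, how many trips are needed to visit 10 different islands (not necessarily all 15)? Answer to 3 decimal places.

With k distinct islands already seen, the next new one arrives after an expected 15/(15-k) trips.
Sum over k = 0,...,9: E = 15/15 + 15/14 + 15/13 + ... + 15/7 + 15/6 = 15.5234.

15.523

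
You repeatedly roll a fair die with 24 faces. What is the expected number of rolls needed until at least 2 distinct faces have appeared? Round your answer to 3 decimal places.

2.043

Going from k to k+1 distinct takes a geometric number of rolls with mean 24/(24-k).
Sum over k = 0,...,1: E = 24/24 + 24/23 = 2.0435.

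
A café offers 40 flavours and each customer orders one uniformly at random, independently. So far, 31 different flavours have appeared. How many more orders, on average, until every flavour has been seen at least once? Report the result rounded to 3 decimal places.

113.159

From k distinct to k+1 distinct takes on average 40/(40-k) orders.
Sum over k = 31,...,39: E = 40/9 + 40/8 + 40/7 + ... + 40/2 + 40/1 = 113.1587.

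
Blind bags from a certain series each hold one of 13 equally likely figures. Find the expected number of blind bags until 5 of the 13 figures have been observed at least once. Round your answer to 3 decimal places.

6.010

Going from k to k+1 distinct takes a geometric number of blind bags with mean 13/(13-k).
Sum over k = 0,...,4: E = 13/13 + 13/12 + 13/11 + 13/10 + 13/9 = 6.0096.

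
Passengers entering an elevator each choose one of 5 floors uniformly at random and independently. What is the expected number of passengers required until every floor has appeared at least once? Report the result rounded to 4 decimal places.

The wait to go from k to k+1 distinct floors is geometric with mean 5/(5-k).
E[T] = 5/5 + 5/4 + 5/3 + 5/2 + 5/1 = 5·H_{5}.
H_{5} = 2.28333, so E[T] = 11.41667.

11.4167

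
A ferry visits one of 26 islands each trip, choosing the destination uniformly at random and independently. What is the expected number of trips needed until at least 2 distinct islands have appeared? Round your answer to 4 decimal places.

With k distinct islands already seen, the next new one arrives after an expected 26/(26-k) trips.
Sum over k = 0,...,1: E = 26/26 + 26/25 = 2.04000.

2.0400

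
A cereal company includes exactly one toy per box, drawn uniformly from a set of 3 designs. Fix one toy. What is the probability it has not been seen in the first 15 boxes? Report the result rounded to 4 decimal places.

0.0023

Each box misses the fixed toy with probability (3-1)/3 = 2/3, independently.
P(still missing after 15) = (2/3)^15 = 0.00228.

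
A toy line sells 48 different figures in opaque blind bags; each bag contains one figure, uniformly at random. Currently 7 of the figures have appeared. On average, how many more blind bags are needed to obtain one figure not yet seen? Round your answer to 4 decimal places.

1.1707

The number of blind bags until the next new figure is geometric with success probability 41/48, so its mean is 48/41.
E = 48/41 = 1.17073.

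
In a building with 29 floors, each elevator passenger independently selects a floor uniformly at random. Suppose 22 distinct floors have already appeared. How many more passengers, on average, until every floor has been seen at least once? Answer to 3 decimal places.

75.193

From k distinct to k+1 distinct takes on average 29/(29-k) passengers.
Sum over k = 22,...,28: E = 29/7 + 29/6 + 29/5 + ... + 29/2 + 29/1 = 75.1929.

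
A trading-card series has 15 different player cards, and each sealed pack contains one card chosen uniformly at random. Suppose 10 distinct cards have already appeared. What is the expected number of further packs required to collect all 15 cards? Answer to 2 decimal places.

With k distinct cards already seen, the next new one takes an expected 15/(15-k) packs.
Sum over k = 10,...,14: E = 15/5 + 15/4 + 15/3 + 15/2 + 15/1 = 34.250.

34.25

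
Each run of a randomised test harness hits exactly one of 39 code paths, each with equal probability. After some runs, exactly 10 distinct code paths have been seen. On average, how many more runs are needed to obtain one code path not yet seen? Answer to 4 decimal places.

1.3448

Each run yields a new code path with probability (39-10)/39 = 29/39, so the wait is geometric with mean 39/29.
E = 39/29 = 1.34483.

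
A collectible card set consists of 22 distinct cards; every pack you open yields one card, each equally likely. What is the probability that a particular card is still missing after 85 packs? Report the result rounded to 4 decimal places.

On each pack the fixed card fails to appear with probability 21/22.
P(still missing after 85) = (21/22)^85 = 0.01917.

0.0192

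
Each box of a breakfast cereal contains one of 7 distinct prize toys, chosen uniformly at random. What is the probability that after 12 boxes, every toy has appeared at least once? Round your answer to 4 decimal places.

By inclusion–exclusion over which toys are missing,
P(all seen) = Σ_{j=0}^{7} (-1)^j C(7,j)((7-j)/7)^12
= 1.00000 - 1.10087 + 0.37041 - 0.04242 + 0.00134 - 0.00001 + 0.00000 - 0.00000
= 0.22845.

0.2285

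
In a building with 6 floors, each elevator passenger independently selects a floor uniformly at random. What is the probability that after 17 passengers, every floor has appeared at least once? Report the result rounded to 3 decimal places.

0.745

Let A_i be the event that floor i is missing after 17 passengers. By inclusion–exclusion on the A_i,
P(all seen) = Σ_{j=0}^{6} (-1)^j C(6,j)((6-j)/6)^17
= 1.0000 - 0.2704 + 0.0152 - 0.0002 + 0.0000 - 0.0000 + 0.0000
= 0.7446.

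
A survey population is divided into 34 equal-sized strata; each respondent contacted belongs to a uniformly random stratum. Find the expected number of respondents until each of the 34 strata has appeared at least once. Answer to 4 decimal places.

Split into phases: going from k distinct to k+1 distinct takes on average 34/(34-k) respondents.
E[T] = 34/34 + 34/33 + 34/32 + ... + 34/2 + 34/1 = 34·H_{34}.
H_{34} = 4.11821, so E[T] = 140.01914.

140.0191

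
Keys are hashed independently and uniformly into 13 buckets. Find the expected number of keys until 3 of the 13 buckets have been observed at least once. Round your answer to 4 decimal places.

Going from k to k+1 distinct takes a geometric number of keys with mean 13/(13-k).
Sum over k = 0,...,2: E = 13/13 + 13/12 + 13/11 = 3.26515.

3.2652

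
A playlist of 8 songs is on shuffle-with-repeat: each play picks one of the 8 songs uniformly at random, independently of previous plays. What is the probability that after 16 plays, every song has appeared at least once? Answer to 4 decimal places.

By inclusion–exclusion over which songs are missing,
P(all seen) = Σ_{j=0}^{8} (-1)^j C(8,j)((8-j)/8)^16
= 1.00000 - 0.94454 + 0.28063 - 0.03036 + 0.00107 - 0.00001 + 0.00000 - 0.00000 + 0.00000
= 0.30680.

0.3068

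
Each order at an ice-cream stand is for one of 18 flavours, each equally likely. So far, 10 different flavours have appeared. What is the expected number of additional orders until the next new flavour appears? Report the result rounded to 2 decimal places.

2.25

Each order yields a new flavour with probability (18-10)/18 = 8/18, so the wait is geometric with mean 18/8.
E = 18/8 = 2.250.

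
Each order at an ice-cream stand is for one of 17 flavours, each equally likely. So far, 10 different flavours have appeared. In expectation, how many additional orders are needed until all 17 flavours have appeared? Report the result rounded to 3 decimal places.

44.079

With k distinct flavours already seen, the next new one takes an expected 17/(17-k) orders.
Sum over k = 10,...,16: E = 17/7 + 17/6 + 17/5 + ... + 17/2 + 17/1 = 44.0786.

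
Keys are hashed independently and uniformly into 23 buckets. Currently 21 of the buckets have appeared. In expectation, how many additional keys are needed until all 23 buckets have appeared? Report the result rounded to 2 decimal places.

From k distinct to k+1 distinct takes on average 23/(23-k) keys.
Sum over k = 21,...,22: E = 23/2 + 23/1 = 34.500.

34.50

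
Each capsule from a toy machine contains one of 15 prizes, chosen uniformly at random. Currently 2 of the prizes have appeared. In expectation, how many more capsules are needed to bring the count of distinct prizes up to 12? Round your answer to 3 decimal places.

20.202

The wait to go from k to k+1 distinct prizes is geometric with mean 15/(15-k).
Sum over k = 2,...,11: E = 15/13 + 15/12 + 15/11 + ... + 15/5 + 15/4 = 20.2020.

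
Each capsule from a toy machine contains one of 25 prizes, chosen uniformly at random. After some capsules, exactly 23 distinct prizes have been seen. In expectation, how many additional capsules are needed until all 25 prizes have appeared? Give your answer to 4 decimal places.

With k distinct prizes already seen, the next new one takes an expected 25/(25-k) capsules.
Sum over k = 23,...,24: E = 25/2 + 25/1 = 37.50000.

37.5000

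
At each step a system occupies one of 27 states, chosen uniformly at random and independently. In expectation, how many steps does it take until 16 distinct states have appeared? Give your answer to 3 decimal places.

23.533

Going from k to k+1 distinct takes a geometric number of steps with mean 27/(27-k).
Sum over k = 0,...,15: E = 27/27 + 27/26 + 27/25 + ... + 27/13 + 27/12 = 23.5326.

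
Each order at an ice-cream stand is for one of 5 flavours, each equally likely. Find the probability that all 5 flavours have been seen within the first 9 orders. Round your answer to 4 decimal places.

0.4271

By inclusion–exclusion over which flavours are missing,
P(all seen) = Σ_{j=0}^{5} (-1)^j C(5,j)((5-j)/5)^9
= 1.00000 - 0.67109 + 0.10078 - 0.00262 + 0.00000 - 0.00000
= 0.42707.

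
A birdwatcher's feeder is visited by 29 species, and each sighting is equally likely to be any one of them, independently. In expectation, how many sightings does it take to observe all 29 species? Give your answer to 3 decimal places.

114.888

Split into phases: going from k distinct to k+1 distinct takes on average 29/(29-k) sightings.
E[T] = 29/29 + 29/28 + 29/27 + ... + 29/2 + 29/1 = 29·H_{29}.
H_{29} = 3.9617, so E[T] = 114.8880.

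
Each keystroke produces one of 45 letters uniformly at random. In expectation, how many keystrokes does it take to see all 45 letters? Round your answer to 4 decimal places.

197.7727

Split into phases: going from k distinct to k+1 distinct takes on average 45/(45-k) keystrokes.
E[T] = 45/45 + 45/44 + 45/43 + ... + 45/2 + 45/1 = 45·H_{45}.
H_{45} = 4.39495, so E[T] = 197.77267.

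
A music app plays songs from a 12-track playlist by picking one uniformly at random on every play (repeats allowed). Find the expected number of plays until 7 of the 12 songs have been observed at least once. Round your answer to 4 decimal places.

Going from k to k+1 distinct takes a geometric number of plays with mean 12/(12-k).
Sum over k = 0,...,6: E = 12/12 + 12/11 + 12/10 + ... + 12/7 + 12/6 = 9.83853.

9.8385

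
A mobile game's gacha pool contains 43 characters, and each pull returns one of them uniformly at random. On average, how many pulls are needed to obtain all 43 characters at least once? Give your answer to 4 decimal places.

The wait to go from k to k+1 distinct characters is geometric with mean 43/(43-k).
E[T] = 43/43 + 43/42 + 43/41 + ... + 43/2 + 43/1 = 43·H_{43}.
H_{43} = 4.35000, so E[T] = 187.04994.

187.0499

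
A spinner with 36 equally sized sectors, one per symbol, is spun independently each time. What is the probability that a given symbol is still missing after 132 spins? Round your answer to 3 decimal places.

0.024

On each spin the fixed symbol fails to appear with probability 35/36.
P(still missing after 132) = (35/36)^132 = 0.0243.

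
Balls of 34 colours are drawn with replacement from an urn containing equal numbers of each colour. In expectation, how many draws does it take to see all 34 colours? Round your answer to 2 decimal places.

140.02

After k distinct colours have appeared, the next draw gives a new one with probability (34-k)/34, so the expected wait for the (k+1)-th is 34/(34-k).
E[T] = 34/34 + 34/33 + 34/32 + ... + 34/2 + 34/1 = 34·H_{34}.
H_{34} = 4.118, so E[T] = 140.019.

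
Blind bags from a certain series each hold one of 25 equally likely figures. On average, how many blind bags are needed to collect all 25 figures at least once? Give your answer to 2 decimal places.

After k distinct figures have appeared, the next blind bag gives a new one with probability (25-k)/25, so the expected wait for the (k+1)-th is 25/(25-k).
E[T] = 25/25 + 25/24 + 25/23 + ... + 25/2 + 25/1 = 25·H_{25}.
H_{25} = 3.816, so E[T] = 95.399.

95.40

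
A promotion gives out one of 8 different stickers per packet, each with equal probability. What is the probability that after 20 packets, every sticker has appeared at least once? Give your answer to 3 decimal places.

0.531

Let A_i be the event that sticker i is missing after 20 packets. By inclusion–exclusion on the A_i,
P(all seen) = Σ_{j=0}^{8} (-1)^j C(8,j)((8-j)/8)^20
= 1.0000 - 0.5537 + 0.0888 - 0.0046 + 0.0001 - 0.0000 + 0.0000 - 0.0000 + 0.0000
= 0.5306.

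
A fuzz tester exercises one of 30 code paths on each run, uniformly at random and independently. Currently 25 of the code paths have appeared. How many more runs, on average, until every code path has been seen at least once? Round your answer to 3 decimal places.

The wait to go from k to k+1 distinct code paths is geometric with mean 30/(30-k).
Sum over k = 25,...,29: E = 30/5 + 30/4 + 30/3 + 30/2 + 30/1 = 68.5000.

68.500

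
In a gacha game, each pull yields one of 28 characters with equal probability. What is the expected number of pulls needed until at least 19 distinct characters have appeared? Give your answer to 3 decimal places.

Going from k to k+1 distinct takes a geometric number of pulls with mean 28/(28-k).
Sum over k = 0,...,18: E = 28/28 + 28/27 + 28/26 + ... + 28/11 + 28/10 = 30.7497.

30.750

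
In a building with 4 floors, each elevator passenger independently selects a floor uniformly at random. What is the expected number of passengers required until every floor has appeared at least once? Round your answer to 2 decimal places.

8.33

After k distinct floors have appeared, the next passenger gives a new one with probability (4-k)/4, so the expected wait for the (k+1)-th is 4/(4-k).
E[T] = 4/4 + 4/3 + 4/2 + 4/1 = 4·H_{4}.
H_{4} = 2.083, so E[T] = 8.333.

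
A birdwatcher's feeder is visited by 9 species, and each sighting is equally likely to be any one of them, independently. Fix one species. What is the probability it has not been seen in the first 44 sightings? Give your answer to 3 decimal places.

0.006

On each sighting the fixed species fails to appear with probability 8/9.
P(still missing after 44) = (8/9)^44 = 0.0056.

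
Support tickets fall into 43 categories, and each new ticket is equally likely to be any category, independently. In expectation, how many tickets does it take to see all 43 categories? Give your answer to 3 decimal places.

Split into phases: going from k distinct to k+1 distinct takes on average 43/(43-k) tickets.
E[T] = 43/43 + 43/42 + 43/41 + ... + 43/2 + 43/1 = 43·H_{43}.
H_{43} = 4.3500, so E[T] = 187.0499.

187.050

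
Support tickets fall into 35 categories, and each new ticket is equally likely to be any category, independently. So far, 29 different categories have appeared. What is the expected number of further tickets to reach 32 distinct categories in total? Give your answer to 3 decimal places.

With k distinct categories already seen, the next new one takes an expected 35/(35-k) tickets.
Sum over k = 29,...,31: E = 35/6 + 35/5 + 35/4 = 21.5833.

21.583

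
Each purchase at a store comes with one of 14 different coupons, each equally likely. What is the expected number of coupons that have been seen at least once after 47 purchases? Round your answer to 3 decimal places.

For each coupon, P(seen in 47 purchases) = 1 - (13/14)^47 = 0.9693.
By linearity of expectation, E[distinct seen] = 14·(1 - (13/14)^47) = 13.5700.

13.570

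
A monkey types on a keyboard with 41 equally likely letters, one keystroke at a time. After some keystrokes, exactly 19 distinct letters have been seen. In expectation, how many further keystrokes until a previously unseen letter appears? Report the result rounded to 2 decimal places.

The number of keystrokes until the next new letter is geometric with success probability 22/41, so its mean is 41/22.
E = 41/22 = 1.864.

1.86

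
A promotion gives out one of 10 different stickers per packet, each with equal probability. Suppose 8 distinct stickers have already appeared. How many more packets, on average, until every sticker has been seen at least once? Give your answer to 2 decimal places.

With k distinct stickers already seen, the next new one takes an expected 10/(10-k) packets.
Sum over k = 8,...,9: E = 10/2 + 10/1 = 15.000.

15.00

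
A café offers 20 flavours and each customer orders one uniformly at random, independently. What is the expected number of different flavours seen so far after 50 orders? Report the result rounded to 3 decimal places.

18.461

For each flavour, P(seen in 50 orders) = 1 - (19/20)^50 = 0.9231.
By linearity of expectation, E[distinct seen] = 20·(1 - (19/20)^50) = 18.4611.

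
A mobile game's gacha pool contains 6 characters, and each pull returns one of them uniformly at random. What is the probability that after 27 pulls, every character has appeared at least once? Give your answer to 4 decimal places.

By inclusion–exclusion over which characters are missing,
P(all seen) = Σ_{j=0}^{6} (-1)^j C(6,j)((6-j)/6)^27
= 1.00000 - 0.04368 + 0.00026 - 0.00000 + 0.00000 - 0.00000 + 0.00000
= 0.95659.

0.9566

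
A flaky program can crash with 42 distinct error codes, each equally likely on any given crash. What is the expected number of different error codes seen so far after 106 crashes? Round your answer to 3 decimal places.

For each error code, P(seen in 106 crashes) = 1 - (41/42)^106 = 0.9223.
By linearity of expectation, E[distinct seen] = 42·(1 - (41/42)^106) = 38.7348.

38.735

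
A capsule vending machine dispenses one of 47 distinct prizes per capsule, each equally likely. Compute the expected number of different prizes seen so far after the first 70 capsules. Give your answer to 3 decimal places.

36.570

For each prize, P(seen in 70 capsules) = 1 - (46/47)^70 = 0.7781.
By linearity of expectation, E[distinct seen] = 47·(1 - (46/47)^70) = 36.5697.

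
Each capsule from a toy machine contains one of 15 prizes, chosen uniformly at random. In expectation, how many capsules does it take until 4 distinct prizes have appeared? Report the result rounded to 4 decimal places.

Going from k to k+1 distinct takes a geometric number of capsules with mean 15/(15-k).
Sum over k = 0,...,3: E = 15/15 + 15/14 + 15/13 + 15/12 = 4.47527.

4.4753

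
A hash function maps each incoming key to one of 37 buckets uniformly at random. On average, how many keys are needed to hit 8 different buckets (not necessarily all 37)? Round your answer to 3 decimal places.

8.877

With k distinct buckets already seen, the next new one arrives after an expected 37/(37-k) keys.
Sum over k = 0,...,7: E = 37/37 + 37/36 + 37/35 + ... + 37/31 + 37/30 = 8.8775.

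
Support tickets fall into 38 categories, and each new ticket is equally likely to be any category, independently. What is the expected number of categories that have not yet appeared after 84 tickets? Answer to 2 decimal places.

4.04

For each category, P(unseen after 84) = (37/38)^84 = 0.106.
By linearity of expectation, E[unseen] = 38·(37/38)^84 = 4.045.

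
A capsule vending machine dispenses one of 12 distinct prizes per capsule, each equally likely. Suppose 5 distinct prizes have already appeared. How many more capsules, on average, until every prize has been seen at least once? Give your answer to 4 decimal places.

31.1143

From k distinct to k+1 distinct takes on average 12/(12-k) capsules.
Sum over k = 5,...,11: E = 12/7 + 12/6 + 12/5 + ... + 12/2 + 12/1 = 31.11429.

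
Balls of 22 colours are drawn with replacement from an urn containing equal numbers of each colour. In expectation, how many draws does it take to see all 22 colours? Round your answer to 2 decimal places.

81.20

After k distinct colours have appeared, the next draw gives a new one with probability (22-k)/22, so the expected wait for the (k+1)-th is 22/(22-k).
E[T] = 22/22 + 22/21 + 22/20 + ... + 22/2 + 22/1 = 22·H_{22}.
H_{22} = 3.691, so E[T] = 81.198.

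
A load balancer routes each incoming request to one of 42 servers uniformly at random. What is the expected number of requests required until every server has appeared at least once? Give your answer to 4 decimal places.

Split into phases: going from k distinct to k+1 distinct takes on average 42/(42-k) requests.
E[T] = 42/42 + 42/41 + 42/40 + ... + 42/2 + 42/1 = 42·H_{42}.
H_{42} = 4.32674, so E[T] = 181.72320.

181.7232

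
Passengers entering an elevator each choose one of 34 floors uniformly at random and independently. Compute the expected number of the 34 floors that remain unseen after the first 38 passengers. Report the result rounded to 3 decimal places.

For each floor, P(unseen after 38) = (33/34)^38 = 0.3216.
By linearity of expectation, E[unseen] = 34·(33/34)^38 = 10.9348.

10.935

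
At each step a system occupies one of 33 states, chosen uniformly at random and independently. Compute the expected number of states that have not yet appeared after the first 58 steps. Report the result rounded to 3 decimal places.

5.539

For each state, P(unseen after 58) = (32/33)^58 = 0.1678.
By linearity of expectation, E[unseen] = 33·(32/33)^58 = 5.5387.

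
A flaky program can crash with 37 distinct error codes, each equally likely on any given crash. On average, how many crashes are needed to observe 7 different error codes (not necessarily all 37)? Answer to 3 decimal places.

With k distinct error codes already seen, the next new one arrives after an expected 37/(37-k) crashes.
Sum over k = 0,...,6: E = 37/37 + 37/36 + 37/35 + ... + 37/32 + 37/31 = 7.6442.

7.644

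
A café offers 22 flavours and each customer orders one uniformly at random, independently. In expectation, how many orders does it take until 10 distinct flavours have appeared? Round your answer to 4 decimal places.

Going from k to k+1 distinct takes a geometric number of orders with mean 22/(22-k).
Sum over k = 0,...,9: E = 22/22 + 22/21 + 22/20 + ... + 22/14 + 22/13 = 12.92726.

12.9273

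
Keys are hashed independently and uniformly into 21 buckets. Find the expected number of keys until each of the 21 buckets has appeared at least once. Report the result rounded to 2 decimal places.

76.55

After k distinct buckets have appeared, the next key gives a new one with probability (21-k)/21, so the expected wait for the (k+1)-th is 21/(21-k).
E[T] = 21/21 + 21/20 + 21/19 + ... + 21/2 + 21/1 = 21·H_{21}.
H_{21} = 3.645, so E[T] = 76.553.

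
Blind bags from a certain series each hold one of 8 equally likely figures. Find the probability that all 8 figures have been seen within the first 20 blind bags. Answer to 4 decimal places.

Let A_i be the event that figure i is missing after 20 blind bags. By inclusion–exclusion on the A_i,
P(all seen) = Σ_{j=0}^{8} (-1)^j C(8,j)((8-j)/8)^20
= 1.00000 - 0.55367 + 0.08879 - 0.00463 + 0.00007 - 0.00000 + 0.00000 - 0.00000 + 0.00000
= 0.53056.

0.5306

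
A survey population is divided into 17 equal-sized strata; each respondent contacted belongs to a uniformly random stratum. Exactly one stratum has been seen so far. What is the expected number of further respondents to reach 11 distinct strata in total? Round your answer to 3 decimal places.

From k distinct to k+1 distinct takes on average 17/(17-k) respondents.
Sum over k = 1,...,10: E = 17/16 + 17/15 + 17/14 + ... + 17/8 + 17/7 = 15.8224.

15.822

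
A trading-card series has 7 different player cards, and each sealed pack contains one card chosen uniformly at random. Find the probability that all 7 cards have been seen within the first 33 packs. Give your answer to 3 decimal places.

Let A_i be the event that card i is missing after 33 packs. By inclusion–exclusion on the A_i,
P(all seen) = Σ_{j=0}^{7} (-1)^j C(7,j)((7-j)/7)^33
= 1.0000 - 0.0432 + 0.0003 - 0.0000 + 0.0000 - 0.0000 + 0.0000 - 0.0000
= 0.9571.

0.957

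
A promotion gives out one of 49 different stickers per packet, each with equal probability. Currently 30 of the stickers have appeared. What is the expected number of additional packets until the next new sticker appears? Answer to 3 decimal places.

Each packet yields a new sticker with probability (49-30)/49 = 19/49, so the wait is geometric with mean 49/19.
E = 49/19 = 2.5789.

2.579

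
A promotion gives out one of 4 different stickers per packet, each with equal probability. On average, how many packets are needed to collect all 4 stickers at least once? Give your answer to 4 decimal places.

After k distinct stickers have appeared, the next packet gives a new one with probability (4-k)/4, so the expected wait for the (k+1)-th is 4/(4-k).
E[T] = 4/4 + 4/3 + 4/2 + 4/1 = 4·H_{4}.
H_{4} = 2.08333, so E[T] = 8.33333.

8.3333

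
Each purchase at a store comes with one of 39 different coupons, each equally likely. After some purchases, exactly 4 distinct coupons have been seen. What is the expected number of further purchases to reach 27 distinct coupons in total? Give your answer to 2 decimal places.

With k distinct coupons already seen, the next new one takes an expected 39/(39-k) purchases.
Sum over k = 4,...,26: E = 39/35 + 39/34 + 39/33 + ... + 39/14 + 39/13 = 40.699.

40.70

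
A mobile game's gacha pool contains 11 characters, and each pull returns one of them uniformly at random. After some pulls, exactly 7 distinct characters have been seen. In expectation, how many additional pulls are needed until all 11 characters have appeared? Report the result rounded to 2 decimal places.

The wait to go from k to k+1 distinct characters is geometric with mean 11/(11-k).
Sum over k = 7,...,10: E = 11/4 + 11/3 + 11/2 + 11/1 = 22.917.

22.92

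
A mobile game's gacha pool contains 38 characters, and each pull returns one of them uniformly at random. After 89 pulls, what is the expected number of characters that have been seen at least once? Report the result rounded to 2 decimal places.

34.46

For each character, P(seen in 89 pulls) = 1 - (37/38)^89 = 0.907.
By linearity of expectation, E[distinct seen] = 38·(1 - (37/38)^89) = 34.460.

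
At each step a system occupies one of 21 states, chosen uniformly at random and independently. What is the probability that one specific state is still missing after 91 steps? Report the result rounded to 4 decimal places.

On each step the fixed state fails to appear with probability 20/21.
P(still missing after 91) = (20/21)^91 = 0.01180.

0.0118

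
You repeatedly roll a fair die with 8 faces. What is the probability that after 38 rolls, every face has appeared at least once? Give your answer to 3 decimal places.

Let A_i be the event that face i is missing after 38 rolls. By inclusion–exclusion on the A_i,
P(all seen) = Σ_{j=0}^{8} (-1)^j C(8,j)((8-j)/8)^38
= 1.0000 - 0.0500 + 0.0005 - 0.0000 + 0.0000 - 0.0000 + 0.0000 - 0.0000 + 0.0000
= 0.9505.

0.950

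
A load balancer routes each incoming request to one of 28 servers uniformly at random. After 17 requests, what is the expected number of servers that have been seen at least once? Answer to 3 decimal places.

For each server, P(seen in 17 requests) = 1 - (27/28)^17 = 0.4611.
By linearity of expectation, E[distinct seen] = 28·(1 - (27/28)^17) = 12.9112.

12.911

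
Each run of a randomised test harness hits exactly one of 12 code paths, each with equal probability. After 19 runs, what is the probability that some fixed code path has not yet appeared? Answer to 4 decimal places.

On each run the fixed code path fails to appear with probability 11/12.
P(still missing after 19) = (11/12)^19 = 0.19143.

0.1914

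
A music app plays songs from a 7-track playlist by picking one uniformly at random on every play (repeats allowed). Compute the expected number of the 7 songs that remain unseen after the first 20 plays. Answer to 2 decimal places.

For each song, P(unseen after 20) = (6/7)^20 = 0.046.
By linearity of expectation, E[unseen] = 7·(6/7)^20 = 0.321.

0.32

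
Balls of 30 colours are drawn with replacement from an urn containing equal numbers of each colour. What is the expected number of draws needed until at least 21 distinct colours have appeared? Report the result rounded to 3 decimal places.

Going from k to k+1 distinct takes a geometric number of draws with mean 30/(30-k).
Sum over k = 0,...,20: E = 30/30 + 30/29 + 30/28 + ... + 30/11 + 30/10 = 34.9806.

34.981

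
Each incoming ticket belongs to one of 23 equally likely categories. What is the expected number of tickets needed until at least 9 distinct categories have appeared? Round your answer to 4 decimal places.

With k distinct categories already seen, the next new one arrives after an expected 23/(23-k) tickets.
Sum over k = 0,...,8: E = 23/23 + 23/22 + 23/21 + ... + 23/16 + 23/15 = 11.10277.

11.1028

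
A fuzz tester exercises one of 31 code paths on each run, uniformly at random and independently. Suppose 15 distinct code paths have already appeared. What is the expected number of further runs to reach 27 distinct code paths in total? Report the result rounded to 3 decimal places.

40.219

The wait to go from k to k+1 distinct code paths is geometric with mean 31/(31-k).
Sum over k = 15,...,26: E = 31/16 + 31/15 + 31/14 + ... + 31/6 + 31/5 = 40.2193.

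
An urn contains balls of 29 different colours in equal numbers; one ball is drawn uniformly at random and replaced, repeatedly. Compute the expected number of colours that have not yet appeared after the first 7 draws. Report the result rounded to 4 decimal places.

22.6839

For each colour, P(unseen after 7) = (28/29)^7 = 0.78220.
By linearity of expectation, E[unseen] = 29·(28/29)^7 = 22.68393.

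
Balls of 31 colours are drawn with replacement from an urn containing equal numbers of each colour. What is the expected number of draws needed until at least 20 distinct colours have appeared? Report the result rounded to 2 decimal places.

31.23

Going from k to k+1 distinct takes a geometric number of draws with mean 31/(31-k).
Sum over k = 0,...,19: E = 31/31 + 31/30 + 31/29 + ... + 31/13 + 31/12 = 31.228.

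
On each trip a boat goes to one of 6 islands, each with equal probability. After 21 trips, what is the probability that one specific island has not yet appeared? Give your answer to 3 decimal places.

Each trip misses the fixed island with probability (6-1)/6 = 5/6, independently.
P(still missing after 21) = (5/6)^21 = 0.0217.

0.022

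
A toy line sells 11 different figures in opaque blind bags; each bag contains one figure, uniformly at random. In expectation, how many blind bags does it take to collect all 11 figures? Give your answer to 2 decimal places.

Split into phases: going from k distinct to k+1 distinct takes on average 11/(11-k) blind bags.
E[T] = 11/11 + 11/10 + 11/9 + ... + 11/2 + 11/1 = 11·H_{11}.
H_{11} = 3.020, so E[T] = 33.219.

33.22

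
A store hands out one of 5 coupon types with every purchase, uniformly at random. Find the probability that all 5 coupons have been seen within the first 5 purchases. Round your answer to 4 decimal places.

By inclusion–exclusion over which coupons are missing,
P(all seen) = Σ_{j=0}^{5} (-1)^j C(5,j)((5-j)/5)^5
= 1.00000 - 1.63840 + 0.77760 - 0.10240 + 0.00160 - 0.00000
= 0.03840.

0.0384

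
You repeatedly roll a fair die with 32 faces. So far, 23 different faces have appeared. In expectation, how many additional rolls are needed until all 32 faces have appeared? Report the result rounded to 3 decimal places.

90.527

With k distinct faces already seen, the next new one takes an expected 32/(32-k) rolls.
Sum over k = 23,...,31: E = 32/9 + 32/8 + 32/7 + ... + 32/2 + 32/1 = 90.5270.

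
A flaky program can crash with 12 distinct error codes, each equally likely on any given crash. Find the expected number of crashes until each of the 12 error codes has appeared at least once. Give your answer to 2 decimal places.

37.24

After k distinct error codes have appeared, the next crash gives a new one with probability (12-k)/12, so the expected wait for the (k+1)-th is 12/(12-k).
E[T] = 12/12 + 12/11 + 12/10 + ... + 12/2 + 12/1 = 12·H_{12}.
H_{12} = 3.103, so E[T] = 37.239.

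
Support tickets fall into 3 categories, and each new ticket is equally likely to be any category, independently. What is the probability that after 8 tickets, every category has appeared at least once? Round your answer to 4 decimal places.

By inclusion–exclusion over which categories are missing,
P(all seen) = Σ_{j=0}^{3} (-1)^j C(3,j)((3-j)/3)^8
= 1.00000 - 0.11706 + 0.00046 - 0.00000
= 0.88340.

0.8834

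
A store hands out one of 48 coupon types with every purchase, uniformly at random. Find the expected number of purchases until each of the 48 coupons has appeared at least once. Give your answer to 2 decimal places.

After k distinct coupons have appeared, the next purchase gives a new one with probability (48-k)/48, so the expected wait for the (k+1)-th is 48/(48-k).
E[T] = 48/48 + 48/47 + 48/46 + ... + 48/2 + 48/1 = 48·H_{48}.
H_{48} = 4.459, so E[T] = 214.022.

214.02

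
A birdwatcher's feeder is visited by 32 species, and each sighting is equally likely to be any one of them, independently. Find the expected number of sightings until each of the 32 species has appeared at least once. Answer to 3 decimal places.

129.872

The wait to go from k to k+1 distinct species is geometric with mean 32/(32-k).
E[T] = 32/32 + 32/31 + 32/30 + ... + 32/2 + 32/1 = 32·H_{32}.
H_{32} = 4.0585, so E[T] = 129.8718.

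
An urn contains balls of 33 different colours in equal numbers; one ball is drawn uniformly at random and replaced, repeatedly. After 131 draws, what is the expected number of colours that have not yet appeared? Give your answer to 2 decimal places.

0.59

For each colour, P(unseen after 131) = (32/33)^131 = 0.018.
By linearity of expectation, E[unseen] = 33·(32/33)^131 = 0.586.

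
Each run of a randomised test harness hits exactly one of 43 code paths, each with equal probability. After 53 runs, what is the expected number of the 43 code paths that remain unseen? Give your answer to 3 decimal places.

For each code path, P(unseen after 53) = (42/43)^53 = 0.2873.
By linearity of expectation, E[unseen] = 43·(42/43)^53 = 12.3553.

12.355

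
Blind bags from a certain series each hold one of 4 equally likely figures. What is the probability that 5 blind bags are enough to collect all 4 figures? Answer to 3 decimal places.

Let A_i be the event that figure i is missing after 5 blind bags. By inclusion–exclusion on the A_i,
P(all seen) = Σ_{j=0}^{4} (-1)^j C(4,j)((4-j)/4)^5
= 1.0000 - 0.9492 + 0.1875 - 0.0039 + 0.0000
= 0.2344.

0.234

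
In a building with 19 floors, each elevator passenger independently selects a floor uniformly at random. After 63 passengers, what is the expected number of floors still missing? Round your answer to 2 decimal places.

0.63

For each floor, P(unseen after 63) = (18/19)^63 = 0.033.
By linearity of expectation, E[unseen] = 19·(18/19)^63 = 0.630.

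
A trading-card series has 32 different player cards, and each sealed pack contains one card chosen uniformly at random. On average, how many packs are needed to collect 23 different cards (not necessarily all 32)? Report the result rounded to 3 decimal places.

With k distinct cards already seen, the next new one arrives after an expected 32/(32-k) packs.
Sum over k = 0,...,22: E = 32/32 + 32/31 + 32/30 + ... + 32/11 + 32/10 = 39.3449.

39.345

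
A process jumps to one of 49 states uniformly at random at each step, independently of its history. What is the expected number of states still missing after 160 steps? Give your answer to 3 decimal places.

1.809

For each state, P(unseen after 160) = (48/49)^160 = 0.0369.
By linearity of expectation, E[unseen] = 49·(48/49)^160 = 1.8089.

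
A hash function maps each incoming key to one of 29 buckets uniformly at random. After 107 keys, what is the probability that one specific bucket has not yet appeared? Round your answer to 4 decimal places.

0.0234

On each key the fixed bucket fails to appear with probability 28/29.
P(still missing after 107) = (28/29)^107 = 0.02341.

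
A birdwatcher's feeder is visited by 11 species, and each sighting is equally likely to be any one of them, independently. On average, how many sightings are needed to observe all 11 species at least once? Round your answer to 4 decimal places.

33.2187

The wait to go from k to k+1 distinct species is geometric with mean 11/(11-k).
E[T] = 11/11 + 11/10 + 11/9 + ... + 11/2 + 11/1 = 11·H_{11}.
H_{11} = 3.01988, so E[T] = 33.21865.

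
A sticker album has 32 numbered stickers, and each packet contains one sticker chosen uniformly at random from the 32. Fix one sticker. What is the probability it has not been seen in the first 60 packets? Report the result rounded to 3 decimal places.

0.149

On each packet the fixed sticker fails to appear with probability 31/32.
P(still missing after 60) = (31/32)^60 = 0.1488.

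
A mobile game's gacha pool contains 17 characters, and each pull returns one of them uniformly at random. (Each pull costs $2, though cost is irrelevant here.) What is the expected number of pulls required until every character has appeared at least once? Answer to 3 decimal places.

After k distinct characters have appeared, the next pull gives a new one with probability (17-k)/17, so the expected wait for the (k+1)-th is 17/(17-k).
E[T] = 17/17 + 17/16 + 17/15 + ... + 17/2 + 17/1 = 17·H_{17}.
H_{17} = 3.4396, so E[T] = 58.4724.

58.472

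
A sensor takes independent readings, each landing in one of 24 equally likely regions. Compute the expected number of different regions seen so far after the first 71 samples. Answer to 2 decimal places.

22.83

For each region, P(seen in 71 samples) = 1 - (23/24)^71 = 0.951.
By linearity of expectation, E[distinct seen] = 24·(1 - (23/24)^71) = 22.831.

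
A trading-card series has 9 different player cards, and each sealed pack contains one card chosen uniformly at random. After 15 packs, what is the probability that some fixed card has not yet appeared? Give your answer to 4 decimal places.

On each pack the fixed card fails to appear with probability 8/9.
P(still missing after 15) = (8/9)^15 = 0.17089.

0.1709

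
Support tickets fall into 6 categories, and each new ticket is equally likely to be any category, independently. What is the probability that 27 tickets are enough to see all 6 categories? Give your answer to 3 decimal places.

Let A_i be the event that category i is missing after 27 tickets. By inclusion–exclusion on the A_i,
P(all seen) = Σ_{j=0}^{6} (-1)^j C(6,j)((6-j)/6)^27
= 1.0000 - 0.0437 + 0.0003 - 0.0000 + 0.0000 - 0.0000 + 0.0000
= 0.9566.

0.957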